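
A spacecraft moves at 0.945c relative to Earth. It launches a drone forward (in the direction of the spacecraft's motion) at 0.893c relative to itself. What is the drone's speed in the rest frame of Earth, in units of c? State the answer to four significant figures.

Relativistic velocity addition: u = (u' + v)/(1 + u'v/c²), with u' = 0.893c and v = 0.945c.
Numerator: 0.893 + 0.945 = 1.838. Denominator: 1 + (0.893)(0.945) = 1.843885.
u = 1.838/1.843885 = 0.99681, so the speed is 0.9968c.

0.9968c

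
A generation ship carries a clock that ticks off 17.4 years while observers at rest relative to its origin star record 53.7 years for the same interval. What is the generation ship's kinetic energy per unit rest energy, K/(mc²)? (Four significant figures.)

The time-dilation ratio gives γ = 53.7/17.4 = 3.08621.
K/(mc²) = γ − 1 = 3.08621 − 1 = 2.086.

2.086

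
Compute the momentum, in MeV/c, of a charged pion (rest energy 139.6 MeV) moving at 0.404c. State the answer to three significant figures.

With β = 0.404, γ = 1/√(1 − 0.404²) = 1/√0.836784 = 1.0932.
Momentum: p = γβ·mc = 1.0932 × 0.404 × 139.6 MeV/c = 61.7 MeV/c.

61.7 MeV/c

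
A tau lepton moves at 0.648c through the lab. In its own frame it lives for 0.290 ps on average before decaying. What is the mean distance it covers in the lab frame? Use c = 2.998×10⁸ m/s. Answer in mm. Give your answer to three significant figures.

0.0740 mm

γ = 1/√(1 − β²) = 1/√(1 − 0.419904) = 1/√0.580096 = 1/0.76164 = 1.313.
Lab-frame lifetime: Δt = γτ = 1.313 × 0.290 ps = 0.38077 ps.
Distance: d = vΔt = 0.648 × 2.998×10⁸ m/s × 3.8077×10^-13 s = 7.40×10^-5 m = 0.0740 mm.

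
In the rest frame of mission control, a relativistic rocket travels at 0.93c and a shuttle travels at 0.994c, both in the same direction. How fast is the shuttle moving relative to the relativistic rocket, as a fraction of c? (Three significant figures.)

Transform to the relativistic rocket's frame: u' = (u − v)/(1 − uv/c²).
u' = (0.994 − 0.93)/(1 − 0.994×0.93) = 0.064/0.07558 = 0.84678.
Speed in the relativistic rocket's frame: 0.847c (in the same direction).

0.847c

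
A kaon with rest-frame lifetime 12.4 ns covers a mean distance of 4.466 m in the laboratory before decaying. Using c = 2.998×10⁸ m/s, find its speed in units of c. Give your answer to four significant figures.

Let x = d/(cτ) = 4.466 m / (2.998×10⁸ m/s × 1.240×10^-8 s) = 1.2013. Since d = βγcτ, x = βγ = β/√(1−β²).
Solving: β² = x²/(1+x²) = 1.44312/2.44312 = 0.590687, so β = 0.7686.

0.7686c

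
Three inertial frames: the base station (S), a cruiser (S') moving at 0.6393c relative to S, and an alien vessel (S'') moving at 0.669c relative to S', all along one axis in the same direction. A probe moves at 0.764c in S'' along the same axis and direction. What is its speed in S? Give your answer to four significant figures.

0.9884c

Apply u = (u'+v)/(1+u'v) twice. Probe in the cruiser frame: (0.764+0.669)/(1+0.764·0.669) = 1.433/1.511116 = 0.94831c.
That velocity, transformed to the rest frame of the base station: (0.94831+0.6393)/(1+0.94831·0.6393) = 1.58761/1.606254583 = 0.98839c.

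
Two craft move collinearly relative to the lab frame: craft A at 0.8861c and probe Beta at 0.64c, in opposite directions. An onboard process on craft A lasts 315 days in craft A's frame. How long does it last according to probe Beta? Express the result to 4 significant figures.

Speed of craft A in probe Beta's frame: u = (v_A + v_B)/(1 + v_A v_B/c²) = (0.8861 + 0.64)/(1 + 0.8861×0.64) = 1.5261/1.567104 = 0.97383; |u| = 0.97383c.
γ for this relative speed: γ = 1/√(1 − 0.948345) = 4.3999.
The clock on craft A records proper time, so probe Beta measures Δt = γΔτ = 4.3999 × 315 = 1386 days.

1386 days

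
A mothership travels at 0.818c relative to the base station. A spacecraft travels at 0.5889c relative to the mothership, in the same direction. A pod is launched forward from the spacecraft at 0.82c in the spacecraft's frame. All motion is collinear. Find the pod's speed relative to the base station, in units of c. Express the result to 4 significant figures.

Compose velocities in two stages. Stage 1 (into S'): u₁ = (0.82+0.5889)/(1+0.82×0.5889) = 0.9501.
Stage 2 (into S): u = (0.9501+0.818)/(1+0.9501×0.818) = 0.99489, so the speed is 0.9949c.

0.9949c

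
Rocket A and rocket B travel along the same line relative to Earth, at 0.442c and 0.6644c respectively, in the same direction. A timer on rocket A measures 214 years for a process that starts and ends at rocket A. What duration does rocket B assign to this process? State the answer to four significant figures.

225.5 years

The velocity of rocket A relative to rocket B is (0.442 − 0.6644)c / (1 − 0.442×0.6644) = −0.31486c; relative speed 0.31486c.
γ for this relative speed: γ = 1/√(1 − 0.0991368) = 1.0536.
Rocket A's interval is proper; time dilation gives Δt_B = γΔτ = 1.0536 × 214 years = 225.5 years.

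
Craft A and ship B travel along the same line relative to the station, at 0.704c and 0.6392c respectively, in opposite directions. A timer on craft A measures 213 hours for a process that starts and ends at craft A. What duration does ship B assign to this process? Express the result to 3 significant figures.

565 hours

The velocity of craft A relative to ship B is (0.704 + 0.6392)c / (1 + 0.704×0.6392) = 0.92635c; relative speed 0.92635c.
γ for this relative speed: γ = 1/√(1 − 0.858124) = 2.6549.
The clock on craft A records proper time, so ship B measures Δt = γΔτ = 2.6549 × 213 = 565 hours.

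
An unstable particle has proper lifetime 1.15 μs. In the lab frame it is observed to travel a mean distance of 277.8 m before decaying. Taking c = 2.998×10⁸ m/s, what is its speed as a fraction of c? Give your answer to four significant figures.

d = βγcτ ⇒ βγ = d/(cτ) = 277.8 m / (344.77 m) = 0.80575.
β = (βγ)/√(1+(βγ)²) = 0.80575/√1.649233 = 0.6274.

0.6274c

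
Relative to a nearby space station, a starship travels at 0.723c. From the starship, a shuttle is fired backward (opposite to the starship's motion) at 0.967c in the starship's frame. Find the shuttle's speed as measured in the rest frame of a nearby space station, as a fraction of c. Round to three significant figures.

In units of c, u = (u' + v)/(1 + u'v) with u' = −0.967 and v = 0.723.
Numerator: −0.967 + 0.723 = −0.244. Denominator: 1 + (−0.967)(0.723) = 0.300859.
u = −0.244/0.300859 = −0.81101, so the speed is 0.811c.

0.811c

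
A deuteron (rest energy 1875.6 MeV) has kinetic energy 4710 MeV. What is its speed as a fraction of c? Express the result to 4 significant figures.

γ = 1 + K/(mc²) = 1 + 4710/1875.6 = 3.5112.
β = √(1 − 1/γ²) = √(1 − 0.0811127) = √0.9188873 = 0.9586.

0.9586c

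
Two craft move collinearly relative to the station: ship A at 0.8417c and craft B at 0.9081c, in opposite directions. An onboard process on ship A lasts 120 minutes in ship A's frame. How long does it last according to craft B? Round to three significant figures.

Transform ship A's velocity into craft B's frame: (0.8417 + 0.9081)/(1 + 0.8417·0.9081) = 1.7498/1.76434777, so the relative speed is 0.99175c.
γ for this relative speed: γ = 1/√(1 − 0.983568) = 7.8011.
Ship A's interval is proper; time dilation gives Δt_B = γΔτ = 7.8011 × 120 minutes = 936 minutes.

936 minutes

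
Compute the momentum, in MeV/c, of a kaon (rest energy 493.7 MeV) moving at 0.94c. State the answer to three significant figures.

1360 MeV/c

γ = 1/√(1 − β²) = 1/√(1 − 0.8836) = 1/√0.1164 = 1/0.341174 = 2.9311.
Momentum: p = γβ·mc = 2.9311 × 0.94 × 493.7 MeV/c = 1360 MeV/c.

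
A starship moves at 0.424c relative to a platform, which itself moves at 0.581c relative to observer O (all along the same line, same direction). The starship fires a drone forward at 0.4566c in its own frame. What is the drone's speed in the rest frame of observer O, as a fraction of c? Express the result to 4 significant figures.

0.9231c

Apply u = (u'+v)/(1+u'v) twice. Drone in the platform frame: (0.4566+0.424)/(1+0.4566·0.424) = 0.8806/1.1935984 = 0.73777c.
That velocity, transformed to the rest frame of observer O: (0.73777+0.581)/(1+0.73777·0.581) = 1.31877/1.42864437 = 0.92309c.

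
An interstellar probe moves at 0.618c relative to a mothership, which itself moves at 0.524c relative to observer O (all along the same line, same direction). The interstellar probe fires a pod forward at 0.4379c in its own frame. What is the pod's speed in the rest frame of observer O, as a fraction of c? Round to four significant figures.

0.9440c

First combine the pod and interstellar probe (S''→S'): u₁ = (0.4379 + 0.618)/(1 + 0.4379×0.618) = 1.0559/1.2706222 = 0.83101.
Then combine with the mothership (S'→S): u = (0.83101 + 0.524)/(1 + 0.83101×0.524) = 1.35501/1.43544924 = 0.94396.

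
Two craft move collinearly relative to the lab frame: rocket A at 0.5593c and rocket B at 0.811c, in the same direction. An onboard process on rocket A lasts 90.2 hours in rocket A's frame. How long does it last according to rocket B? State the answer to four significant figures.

101.6 hours

The velocity of rocket A relative to rocket B is (0.5593 − 0.811)c / (1 − 0.5593×0.811) = −0.46065c; relative speed 0.46065c.
At |u| = 0.46065c, γ = (1 − 0.212198)^(−1/2) = 1.1267.
The clock on rocket A records proper time, so rocket B measures Δt = γΔτ = 1.1267 × 90.2 = 101.6 hours.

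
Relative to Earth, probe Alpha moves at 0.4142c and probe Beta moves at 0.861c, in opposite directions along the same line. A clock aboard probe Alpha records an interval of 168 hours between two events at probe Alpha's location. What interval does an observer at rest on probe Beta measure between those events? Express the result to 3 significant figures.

The velocity of probe Alpha relative to probe Beta is (0.4142 + 0.861)c / (1 + 0.4142×0.861) = 0.93998c; relative speed 0.93998c.
At |u| = 0.93998c, γ = (1 − 0.883562)^(−1/2) = 2.9306.
Probe Alpha's interval is proper; time dilation gives Δt_B = γΔτ = 2.9306 × 168 hours = 492 hours.

492 hours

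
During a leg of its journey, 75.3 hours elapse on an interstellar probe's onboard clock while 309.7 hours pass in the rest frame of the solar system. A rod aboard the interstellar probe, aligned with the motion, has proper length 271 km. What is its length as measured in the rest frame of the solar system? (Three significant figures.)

65.9 km

γ = Δt/Δτ = 309.7/75.3 = 4.11288.
L = L₀/γ = 271/4.11288 = 65.9 km.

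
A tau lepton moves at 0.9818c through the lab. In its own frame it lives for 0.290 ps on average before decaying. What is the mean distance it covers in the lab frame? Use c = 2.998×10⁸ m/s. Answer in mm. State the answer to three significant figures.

0.449 mm

γ = 1/√(1 − β²) = 1/√(1 − 0.96393124) = 1/√0.03606876 = 1/0.189918 = 5.2654.
Lab-frame lifetime: Δt = γτ = 5.2654 × 0.290 ps = 1.527 ps.
Distance: d = vΔt = 0.9818 × 2.998×10⁸ m/s × 1.5270×10^-12 s = 4.49×10^-4 m = 0.449 mm.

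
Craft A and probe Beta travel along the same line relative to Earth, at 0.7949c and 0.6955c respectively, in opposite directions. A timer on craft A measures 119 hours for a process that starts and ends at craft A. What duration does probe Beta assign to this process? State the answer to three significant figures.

Transform craft A's velocity into probe Beta's frame: (0.7949 + 0.6955)/(1 + 0.7949·0.6955) = 1.4904/1.55285295, so the relative speed is 0.95978c.
γ for this relative speed: γ = 1/√(1 − 0.921178) = 3.5619.
The clock on craft A records proper time, so probe Beta measures Δt = γΔτ = 3.5619 × 119 = 424 hours.

424 hours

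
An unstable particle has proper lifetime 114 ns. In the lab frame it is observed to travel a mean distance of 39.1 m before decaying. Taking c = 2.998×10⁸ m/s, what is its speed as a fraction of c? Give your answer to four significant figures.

0.7529c

Lab distance = (lab lifetime)·v = γτ·βc, so βγ = d/(cτ) = 39.10/(2.998×10⁸ × 1.140×10^-7) = 1.144.
With βγ = 1.144: γ² = 1 + (βγ)² = 2.30874, and β = (βγ)/γ = 1.144/1.51945 = 0.7529.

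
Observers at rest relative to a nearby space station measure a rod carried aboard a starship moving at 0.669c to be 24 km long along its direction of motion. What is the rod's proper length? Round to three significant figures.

32.3 km

γ = 1/√(1 − β²) = 1/√(1 − 0.447561) = 1/√0.552439 = 1/0.743262 = 1.3454.
Proper length: L₀ = γ·L = 1.3454 × 24 = 32.3 km.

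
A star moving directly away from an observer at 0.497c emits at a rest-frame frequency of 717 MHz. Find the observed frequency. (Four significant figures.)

415.6 MHz

Relativistic Doppler (source moving away): f_obs = f_src · √((1−β)/(1+β)).
With β = 0.497: factor = √(0.503/1.497) = 0.57966.
f_obs = 717 × 0.57966 = 415.6 MHz.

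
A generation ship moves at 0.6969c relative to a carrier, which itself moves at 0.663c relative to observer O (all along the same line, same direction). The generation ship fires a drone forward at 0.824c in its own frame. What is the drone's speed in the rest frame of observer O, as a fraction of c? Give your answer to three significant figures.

First combine the drone and generation ship (S''→S'): u₁ = (0.824 + 0.6969)/(1 + 0.824×0.6969) = 1.5209/1.5742456 = 0.96611.
Then combine with the carrier (S'→S): u = (0.96611 + 0.663)/(1 + 0.96611×0.663) = 1.62911/1.64053093 = 0.99304.

0.993c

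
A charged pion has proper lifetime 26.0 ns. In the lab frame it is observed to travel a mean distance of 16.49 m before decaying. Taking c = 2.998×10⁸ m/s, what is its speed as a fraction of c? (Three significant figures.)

0.904c

d = βγcτ ⇒ βγ = d/(cτ) = 16.49 m / (7.7948 m) = 2.1155.
β = (βγ)/√(1+(βγ)²) = 2.1155/√5.47534 = 0.904.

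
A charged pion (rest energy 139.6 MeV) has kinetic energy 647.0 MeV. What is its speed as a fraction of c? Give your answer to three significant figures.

0.984c

γ = 1 + K/(mc²) = 1 + 647.0/139.6 = 5.6347.
β = √(1 − 1/γ²) = √(1 − 0.0314962) = √0.9685038 = 0.984.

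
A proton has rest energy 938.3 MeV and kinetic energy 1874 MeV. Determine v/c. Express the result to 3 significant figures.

0.943

γ = 1 + K/(mc²) = 1 + 1874/938.3 = 2.9972.
β = √(1 − 1/γ²) = √(1 − 0.111319) = √0.888681 = 0.943.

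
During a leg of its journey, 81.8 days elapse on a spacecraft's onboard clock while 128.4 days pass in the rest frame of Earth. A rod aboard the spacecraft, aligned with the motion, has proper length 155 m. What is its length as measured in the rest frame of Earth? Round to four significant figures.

From Δt = γΔτ: γ = 128.4/81.8 = 1.56968.
L = L₀/γ = 155/1.56968 = 98.75 m.

98.75 m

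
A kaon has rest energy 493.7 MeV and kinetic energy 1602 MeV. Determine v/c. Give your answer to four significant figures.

γ = 1 + K/(mc²) = 1 + 1602/493.7 = 4.2449.
β = √(1 − 1/γ²) = √(1 − 0.0554964) = √0.9445036 = 0.9719.

0.9719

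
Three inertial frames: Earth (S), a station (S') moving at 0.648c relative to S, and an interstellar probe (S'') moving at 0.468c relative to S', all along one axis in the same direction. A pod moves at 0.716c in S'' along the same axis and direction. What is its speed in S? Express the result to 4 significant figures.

Apply u = (u'+v)/(1+u'v) twice. Pod in the station frame: (0.716+0.468)/(1+0.716·0.468) = 1.184/1.335088 = 0.88683c.
That velocity, transformed to the rest frame of Earth: (0.88683+0.648)/(1+0.88683·0.648) = 1.53483/1.57466584 = 0.9747c.

0.9747c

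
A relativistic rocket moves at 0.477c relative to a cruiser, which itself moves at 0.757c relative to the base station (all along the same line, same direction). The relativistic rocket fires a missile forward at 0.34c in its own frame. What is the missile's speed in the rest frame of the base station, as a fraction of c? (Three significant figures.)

Compose velocities in two stages. Stage 1 (into S'): u₁ = (0.34+0.477)/(1+0.34×0.477) = 0.70299.
Stage 2 (into S): u = (0.70299+0.757)/(1+0.70299×0.757) = 0.95289, so the speed is 0.953c.

0.953c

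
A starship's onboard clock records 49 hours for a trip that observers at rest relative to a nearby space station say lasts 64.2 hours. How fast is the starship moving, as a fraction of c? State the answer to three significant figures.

0.646c

γ = Δt/Δτ = 64.2/49 = 1.3102.
β = √(1 − 1/γ²) = √(1 − 0.582539) = √0.417461 = 0.646.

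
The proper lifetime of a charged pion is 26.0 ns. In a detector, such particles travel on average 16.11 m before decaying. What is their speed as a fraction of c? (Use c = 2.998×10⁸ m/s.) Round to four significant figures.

Let x = d/(cτ) = 16.11 m / (2.998×10⁸ m/s × 2.600×10^-8 s) = 2.0668. Since d = βγcτ, x = βγ = β/√(1−β²).
Solving: β² = x²/(1+x²) = 4.27166/5.27166 = 0.810306, so β = 0.9002.

0.9002c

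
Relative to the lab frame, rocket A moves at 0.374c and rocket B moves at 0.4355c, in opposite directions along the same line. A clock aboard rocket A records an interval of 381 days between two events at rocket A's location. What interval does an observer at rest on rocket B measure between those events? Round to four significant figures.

Transform rocket A's velocity into rocket B's frame: (0.374 + 0.4355)/(1 + 0.374·0.4355) = 0.8095/1.162877, so the relative speed is 0.69612c.
γ for this relative speed: γ = 1/√(1 − 0.484583) = 1.3929.
The clock on rocket A records proper time, so rocket B measures Δt = γΔτ = 1.3929 × 381 = 530.7 days.

530.7 days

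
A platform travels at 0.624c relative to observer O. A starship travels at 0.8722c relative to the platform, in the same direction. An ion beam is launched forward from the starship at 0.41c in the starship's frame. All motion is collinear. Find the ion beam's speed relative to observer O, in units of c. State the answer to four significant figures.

0.9869c

Apply u = (u'+v)/(1+u'v) twice. Ion beam in the platform frame: (0.41+0.8722)/(1+0.41·0.8722) = 1.2822/1.357602 = 0.94446c.
That velocity, transformed to the rest frame of observer O: (0.94446+0.624)/(1+0.94446·0.624) = 1.56846/1.58934304 = 0.98686c.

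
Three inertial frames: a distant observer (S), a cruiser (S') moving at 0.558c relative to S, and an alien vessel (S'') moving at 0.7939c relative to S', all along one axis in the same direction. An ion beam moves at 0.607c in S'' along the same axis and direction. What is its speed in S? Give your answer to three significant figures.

Apply u = (u'+v)/(1+u'v) twice. Ion beam in the cruiser frame: (0.607+0.7939)/(1+0.607·0.7939) = 1.4009/1.4818973 = 0.94534c.
That velocity, transformed to the rest frame of a distant observer: (0.94534+0.558)/(1+0.94534·0.558) = 1.50334/1.52749972 = 0.98418c.

0.984c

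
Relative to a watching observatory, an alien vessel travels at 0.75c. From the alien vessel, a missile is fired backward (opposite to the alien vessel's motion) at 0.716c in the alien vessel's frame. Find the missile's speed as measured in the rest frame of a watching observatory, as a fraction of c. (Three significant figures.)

In units of c, u = (u' + v)/(1 + u'v) with u' = −0.716 and v = 0.75.
Numerator: −0.716 + 0.75 = 0.034. Denominator: 1 + (−0.716)(0.75) = 0.463.
u = 0.034/0.463 = 0.073434, so the speed is 0.0734c.

0.0734c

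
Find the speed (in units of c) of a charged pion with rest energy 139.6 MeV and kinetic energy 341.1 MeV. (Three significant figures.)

γ = 1 + K/(mc²) = 1 + 341.1/139.6 = 3.4434.
β = √(1 − 1/γ²) = √(1 − 0.0843383) = √0.9156617 = 0.957.

0.957c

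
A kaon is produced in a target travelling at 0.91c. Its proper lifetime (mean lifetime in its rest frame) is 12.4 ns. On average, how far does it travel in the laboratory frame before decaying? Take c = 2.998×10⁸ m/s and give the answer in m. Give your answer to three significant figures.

8.16 m

γ = 1/√(1 − β²) = 1/√(1 − 0.8281) = 1/√0.1719 = 1/0.414608 = 2.4119.
Lab-frame lifetime: Δt = γτ = 2.4119 × 12.4 ns = 29.908 ns.
Distance: d = vΔt = 0.91 × 2.998×10⁸ m/s × 2.9908×10^-8 s = 8.16 m.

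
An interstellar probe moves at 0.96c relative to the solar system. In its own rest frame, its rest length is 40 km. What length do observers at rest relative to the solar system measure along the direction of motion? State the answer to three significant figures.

11.2 km

Lorentz factor: γ = (1 − 0.9216)^(−1/2) = 3.5714.
Length contraction: L = L₀/γ = 40/3.5714 = 11.2 km.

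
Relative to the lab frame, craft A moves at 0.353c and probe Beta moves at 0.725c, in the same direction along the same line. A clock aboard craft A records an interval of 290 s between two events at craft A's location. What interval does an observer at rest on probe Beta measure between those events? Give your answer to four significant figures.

The velocity of craft A relative to probe Beta is (0.353 − 0.725)c / (1 − 0.353×0.725) = −0.49995c; relative speed 0.49995c.
γ for this relative speed: γ = 1/√(1 − 0.24995) = 1.1547.
The clock on craft A records proper time, so probe Beta measures Δt = γΔτ = 1.1547 × 290 = 334.9 s.

334.9 s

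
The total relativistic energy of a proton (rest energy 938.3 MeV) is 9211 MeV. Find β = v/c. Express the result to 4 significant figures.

γ = E/(mc²) = 9211/938.3 = 9.8167.
β = √(1 − 1/γ²) = √(1 − 0.0103769) = √0.9896231 = 0.9948.

0.9948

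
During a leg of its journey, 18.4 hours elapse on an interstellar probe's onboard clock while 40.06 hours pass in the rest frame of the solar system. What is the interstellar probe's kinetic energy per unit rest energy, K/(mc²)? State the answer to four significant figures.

1.177

The time-dilation ratio gives γ = 40.06/18.4 = 2.17717.
Since K = (γ−1)mc², K/(mc²) = 2.17717 − 1 = 1.177.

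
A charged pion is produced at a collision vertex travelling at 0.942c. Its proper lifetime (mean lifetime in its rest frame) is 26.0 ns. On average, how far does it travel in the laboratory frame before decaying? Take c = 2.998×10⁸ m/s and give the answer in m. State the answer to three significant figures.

21.9 m

With β = 0.942, γ = 1/√(1 − 0.942²) = 1/√0.112636 = 2.9796.
Lab-frame lifetime: Δt = γτ = 2.9796 × 26.0 ns = 77.47 ns.
Distance: d = vΔt = 0.942 × 2.998×10⁸ m/s × 7.7470×10^-8 s = 21.9 m.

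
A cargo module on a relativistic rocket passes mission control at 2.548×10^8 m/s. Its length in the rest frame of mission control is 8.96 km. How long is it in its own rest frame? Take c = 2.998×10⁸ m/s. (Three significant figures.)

β = v/c = (2.548×10^8 m/s)/(2.998×10⁸ m/s) = 0.8499.
β² = 0.72233001, so γ = 1/√0.27766999 = 1.8977.
Proper length: L₀ = γ·L = 1.8977 × 8.96 = 17.0 km.

17.0 km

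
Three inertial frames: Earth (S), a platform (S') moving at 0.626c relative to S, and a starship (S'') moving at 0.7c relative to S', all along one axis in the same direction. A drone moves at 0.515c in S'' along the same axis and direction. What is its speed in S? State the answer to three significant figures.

First combine the drone and starship (S''→S'): u₁ = (0.515 + 0.7)/(1 + 0.515×0.7) = 1.215/1.3605 = 0.89305.
Then combine with the platform (S'→S): u = (0.89305 + 0.626)/(1 + 0.89305×0.626) = 1.51905/1.5590493 = 0.97434.

0.974c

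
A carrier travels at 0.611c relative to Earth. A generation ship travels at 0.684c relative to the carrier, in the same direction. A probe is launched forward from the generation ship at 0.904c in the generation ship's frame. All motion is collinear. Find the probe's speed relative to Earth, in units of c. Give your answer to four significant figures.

0.9954c

First combine the probe and generation ship (S''→S'): u₁ = (0.904 + 0.684)/(1 + 0.904×0.684) = 1.588/1.618336 = 0.98125.
Then combine with the carrier (S'→S): u = (0.98125 + 0.611)/(1 + 0.98125×0.611) = 1.59225/1.59954375 = 0.99544.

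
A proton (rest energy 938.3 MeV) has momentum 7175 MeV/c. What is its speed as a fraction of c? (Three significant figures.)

pc/(mc²) = 7175/938.3 = 7.6468 = βγ = β/√(1−β²).
So β² = x²/(1 + x²) with x = 7.6468: x² = 58.4736, β² = 58.4736/59.4736 = 0.983186, β = 0.992.

0.992c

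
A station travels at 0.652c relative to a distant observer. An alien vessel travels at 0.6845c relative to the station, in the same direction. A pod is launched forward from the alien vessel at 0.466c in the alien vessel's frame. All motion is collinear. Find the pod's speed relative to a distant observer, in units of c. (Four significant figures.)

Apply u = (u'+v)/(1+u'v) twice. Pod in the station frame: (0.466+0.6845)/(1+0.466·0.6845) = 1.1505/1.318977 = 0.87227c.
That velocity, transformed to the rest frame of a distant observer: (0.87227+0.652)/(1+0.87227·0.652) = 1.52427/1.56872004 = 0.97166c.

0.9717c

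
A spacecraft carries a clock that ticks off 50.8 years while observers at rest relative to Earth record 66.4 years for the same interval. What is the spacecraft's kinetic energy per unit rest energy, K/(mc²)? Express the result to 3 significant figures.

0.307

From Δt = γΔτ: γ = 66.4/50.8 = 1.30709.
Since K = (γ−1)mc², K/(mc²) = 1.30709 − 1 = 0.307.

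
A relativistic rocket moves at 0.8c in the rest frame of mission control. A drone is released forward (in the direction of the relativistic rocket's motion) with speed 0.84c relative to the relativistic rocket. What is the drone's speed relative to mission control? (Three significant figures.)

0.981c

In units of c, u = (u' + v)/(1 + u'v) with u' = 0.84 and v = 0.8.
Numerator: 0.84 + 0.8 = 1.64. Denominator: 1 + (0.84)(0.8) = 1.672.
u = 1.64/1.672 = 0.98086, so the speed is 0.981c.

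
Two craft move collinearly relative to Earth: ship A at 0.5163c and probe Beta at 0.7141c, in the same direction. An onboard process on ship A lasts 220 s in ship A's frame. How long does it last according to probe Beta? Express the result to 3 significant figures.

Speed of ship A in probe Beta's frame: u = (v_A − v_B)/(1 − v_A v_B/c²) = (0.5163 − 0.7141)/(1 − 0.5163×0.7141) = −0.1978/0.63131017 = −0.31332; |u| = 0.31332c.
At |u| = 0.31332c, γ = (1 − 0.0981694)^(−1/2) = 1.053.
The clock on ship A records proper time, so probe Beta measures Δt = γΔτ = 1.053 × 220 = 232 s.

232 s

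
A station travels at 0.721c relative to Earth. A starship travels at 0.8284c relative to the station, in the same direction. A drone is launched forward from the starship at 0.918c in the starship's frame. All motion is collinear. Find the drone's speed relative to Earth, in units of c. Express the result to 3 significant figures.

Compose velocities in two stages. Stage 1 (into S'): u₁ = (0.918+0.8284)/(1+0.918×0.8284) = 0.99201.
Stage 2 (into S): u = (0.99201+0.721)/(1+0.99201×0.721) = 0.9987, so the speed is 0.999c.

0.999c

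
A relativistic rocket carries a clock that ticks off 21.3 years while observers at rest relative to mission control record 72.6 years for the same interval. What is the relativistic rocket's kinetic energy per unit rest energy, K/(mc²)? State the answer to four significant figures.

2.408

The time-dilation ratio gives γ = 72.6/21.3 = 3.40845.
Since K = (γ−1)mc², K/(mc²) = 3.40845 − 1 = 2.408.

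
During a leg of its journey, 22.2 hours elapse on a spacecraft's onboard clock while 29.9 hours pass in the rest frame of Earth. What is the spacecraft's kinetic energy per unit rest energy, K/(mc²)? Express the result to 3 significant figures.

0.347

γ = Δt/Δτ = 29.9/22.2 = 1.34685.
Since K = (γ−1)mc², K/(mc²) = 1.34685 − 1 = 0.347.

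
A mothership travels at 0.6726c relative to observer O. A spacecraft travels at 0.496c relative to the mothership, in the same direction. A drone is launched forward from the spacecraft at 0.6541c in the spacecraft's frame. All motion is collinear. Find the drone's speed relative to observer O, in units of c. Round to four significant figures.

0.9728c

Apply u = (u'+v)/(1+u'v) twice. Drone in the mothership frame: (0.6541+0.496)/(1+0.6541·0.496) = 1.1501/1.3244336 = 0.86837c.
That velocity, transformed to the rest frame of observer O: (0.86837+0.6726)/(1+0.86837·0.6726) = 1.54097/1.584065662 = 0.97279c.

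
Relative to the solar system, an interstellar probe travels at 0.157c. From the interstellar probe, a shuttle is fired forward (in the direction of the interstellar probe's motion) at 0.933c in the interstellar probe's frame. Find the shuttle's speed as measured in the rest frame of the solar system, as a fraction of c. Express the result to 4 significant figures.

Relativistic velocity addition: u = (u' + v)/(1 + u'v/c²), with u' = 0.933c and v = 0.157c.
Numerator: 0.933 + 0.157 = 1.09. Denominator: 1 + (0.933)(0.157) = 1.146481.
u = 1.09/1.146481 = 0.95074, so the speed is 0.9507c.

0.9507c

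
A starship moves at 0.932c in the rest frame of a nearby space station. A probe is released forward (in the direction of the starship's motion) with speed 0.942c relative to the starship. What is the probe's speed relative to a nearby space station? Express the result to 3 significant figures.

Relativistic velocity addition: u = (u' + v)/(1 + u'v/c²), with u' = 0.942c and v = 0.932c.
Numerator: 0.942 + 0.932 = 1.874. Denominator: 1 + (0.942)(0.932) = 1.877944.
u = 1.874/1.877944 = 0.9979, so the speed is 0.998c.

0.998c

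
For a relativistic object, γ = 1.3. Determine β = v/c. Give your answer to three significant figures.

β = √(1 − 1/γ²) = √(1 − 1/1.69) = √0.408284 = 0.639.

0.639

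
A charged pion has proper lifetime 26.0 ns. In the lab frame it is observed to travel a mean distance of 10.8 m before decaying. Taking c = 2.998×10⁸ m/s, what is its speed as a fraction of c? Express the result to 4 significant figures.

0.8109c

d = βγcτ ⇒ βγ = d/(cτ) = 10.80 m / (7.7948 m) = 1.3855.
β = (βγ)/√(1+(βγ)²) = 1.3855/√2.91961 = 0.8109.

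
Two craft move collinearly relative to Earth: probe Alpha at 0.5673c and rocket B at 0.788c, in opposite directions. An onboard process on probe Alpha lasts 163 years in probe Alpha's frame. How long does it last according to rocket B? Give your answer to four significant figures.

465.2 years

Speed of probe Alpha in rocket B's frame: u = (v_A + v_B)/(1 + v_A v_B/c²) = (0.5673 + 0.788)/(1 + 0.5673×0.788) = 1.3553/1.4470324 = 0.93661; |u| = 0.93661c.
At |u| = 0.93661c, γ = (1 − 0.877238)^(−1/2) = 2.8541.
The clock on probe Alpha records proper time, so rocket B measures Δt = γΔτ = 2.8541 × 163 = 465.2 years.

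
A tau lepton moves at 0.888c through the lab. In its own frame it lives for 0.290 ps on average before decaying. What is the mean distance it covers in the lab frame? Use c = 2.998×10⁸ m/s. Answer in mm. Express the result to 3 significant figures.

Lorentz factor: γ = (1 − 0.788544)^(−1/2) = 2.1747.
Lab-frame lifetime: Δt = γτ = 2.1747 × 0.290 ps = 0.63066 ps.
Distance: d = vΔt = 0.888 × 2.998×10⁸ m/s × 6.3066×10^-13 s = 1.68×10^-4 m = 0.168 mm.

0.168 mm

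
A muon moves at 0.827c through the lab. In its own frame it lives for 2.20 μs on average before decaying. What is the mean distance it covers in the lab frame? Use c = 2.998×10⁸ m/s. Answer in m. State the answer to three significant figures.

γ = 1/√(1 − β²) = 1/√(1 − 0.683929) = 1/√0.316071 = 1/0.562202 = 1.7787.
Lab-frame lifetime: Δt = γτ = 1.7787 × 2.20 μs = 3.9131 μs.
Distance: d = vΔt = 0.827 × 2.998×10⁸ m/s × 3.9131×10^-6 s = 970 m.

970 m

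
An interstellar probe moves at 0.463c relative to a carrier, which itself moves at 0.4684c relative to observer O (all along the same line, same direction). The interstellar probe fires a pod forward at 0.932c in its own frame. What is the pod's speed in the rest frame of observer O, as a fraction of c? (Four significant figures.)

Apply u = (u'+v)/(1+u'v) twice. Pod in the carrier frame: (0.932+0.463)/(1+0.932·0.463) = 1.395/1.431516 = 0.97449c.
That velocity, transformed to the rest frame of observer O: (0.97449+0.4684)/(1+0.97449·0.4684) = 1.44289/1.456451116 = 0.99069c.

0.9907c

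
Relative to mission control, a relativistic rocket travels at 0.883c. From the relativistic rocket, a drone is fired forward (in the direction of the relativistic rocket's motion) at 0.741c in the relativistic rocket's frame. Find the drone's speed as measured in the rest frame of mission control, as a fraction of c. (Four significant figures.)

Relativistic velocity addition: u = (u' + v)/(1 + u'v/c²), with u' = 0.741c and v = 0.883c.
Numerator: 0.741 + 0.883 = 1.624. Denominator: 1 + (0.741)(0.883) = 1.654303.
u = 1.624/1.654303 = 0.98168, so the speed is 0.9817c.

0.9817c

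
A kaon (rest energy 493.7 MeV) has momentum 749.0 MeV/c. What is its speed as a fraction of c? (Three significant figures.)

βγ = pc/(mc²) = 749.0/493.7 = 1.5171.
Since γ² = 1 + (βγ)² = 3.30159, γ = √3.30159 = 1.81703, and β = (βγ)/γ = 1.5171/1.81703 = 0.835.

0.835c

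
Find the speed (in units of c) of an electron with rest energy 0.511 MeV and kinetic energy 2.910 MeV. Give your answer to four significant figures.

K = (γ−1)mc², so γ = 1 + 2.910/0.511 = 6.6947.
Then v/c = √(1 − γ⁻²) = √(1 − 0.022312) = √0.977688 = 0.9888.

0.9888c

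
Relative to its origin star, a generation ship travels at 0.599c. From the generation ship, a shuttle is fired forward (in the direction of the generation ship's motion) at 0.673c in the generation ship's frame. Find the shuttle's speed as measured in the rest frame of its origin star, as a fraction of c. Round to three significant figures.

Relativistic velocity addition: u = (u' + v)/(1 + u'v/c²), with u' = 0.673c and v = 0.599c.
Numerator: 0.673 + 0.599 = 1.272. Denominator: 1 + (0.673)(0.599) = 1.403127.
u = 1.272/1.403127 = 0.90655, so the speed is 0.907c.

0.907c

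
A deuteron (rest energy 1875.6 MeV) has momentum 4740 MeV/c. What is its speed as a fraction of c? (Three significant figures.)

pc/(mc²) = 4740/1875.6 = 2.5272 = βγ = β/√(1−β²).
So β² = x²/(1 + x²) with x = 2.5272: x² = 6.38674, β² = 6.38674/7.38674 = 0.864622, β = 0.930.

0.930c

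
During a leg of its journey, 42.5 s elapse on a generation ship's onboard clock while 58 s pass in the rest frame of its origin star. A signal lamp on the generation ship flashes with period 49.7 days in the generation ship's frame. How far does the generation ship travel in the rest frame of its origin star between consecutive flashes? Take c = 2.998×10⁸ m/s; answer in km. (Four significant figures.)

The time-dilation ratio gives γ = 58/42.5 = 1.36471.
β = √(1 − 1/γ²) = 0.68049. Lab-frame period = γτ = 1.36471×49.7 days = 67.826 days. Distance = βc × γτ = 0.68049 × 2.998×10⁸ m/s × 5860166.4 s = 1.1955×10^15 m = 1.196×10^12 km.

1.196×10^12 km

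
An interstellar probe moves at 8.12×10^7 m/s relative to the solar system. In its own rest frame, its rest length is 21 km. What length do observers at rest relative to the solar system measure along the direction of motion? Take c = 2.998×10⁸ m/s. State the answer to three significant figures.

20.2 km

β = v/c = (8.12×10^7 m/s)/(2.998×10⁸ m/s) = 0.270847.
With β = 0.270847, γ = 1/√(1 − 0.270847²) = 1/√0.9266419 = 1.0388.
Length contraction: L = L₀/γ = 21/1.0388 = 20.2 km.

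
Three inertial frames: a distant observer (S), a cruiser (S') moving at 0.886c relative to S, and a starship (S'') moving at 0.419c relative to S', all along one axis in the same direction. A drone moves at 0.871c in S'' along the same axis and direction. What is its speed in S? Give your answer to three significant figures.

First combine the drone and starship (S''→S'): u₁ = (0.871 + 0.419)/(1 + 0.871×0.419) = 1.29/1.364949 = 0.94509.
Then combine with the cruiser (S'→S): u = (0.94509 + 0.886)/(1 + 0.94509×0.886) = 1.83109/1.83734974 = 0.99659.

0.997c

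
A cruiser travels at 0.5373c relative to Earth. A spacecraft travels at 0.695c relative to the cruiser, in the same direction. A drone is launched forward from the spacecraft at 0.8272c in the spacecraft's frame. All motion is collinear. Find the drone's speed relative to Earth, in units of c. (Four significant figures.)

0.9898c

Apply u = (u'+v)/(1+u'v) twice. Drone in the cruiser frame: (0.8272+0.695)/(1+0.8272·0.695) = 1.5222/1.574904 = 0.96654c.
That velocity, transformed to the rest frame of Earth: (0.96654+0.5373)/(1+0.96654·0.5373) = 1.50384/1.519321942 = 0.98981c.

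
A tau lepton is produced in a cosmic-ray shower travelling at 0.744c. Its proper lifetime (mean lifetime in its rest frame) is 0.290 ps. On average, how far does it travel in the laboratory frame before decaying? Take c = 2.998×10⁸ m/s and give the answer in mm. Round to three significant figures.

0.0968 mm

γ = 1/√(1 − β²) = 1/√(1 − 0.553536) = 1/√0.446464 = 1/0.66818 = 1.4966.
Lab-frame lifetime: Δt = γτ = 1.4966 × 0.290 ps = 0.43401 ps.
Distance: d = vΔt = 0.744 × 2.998×10⁸ m/s × 4.3401×10^-13 s = 9.68×10^-5 m = 0.0968 mm.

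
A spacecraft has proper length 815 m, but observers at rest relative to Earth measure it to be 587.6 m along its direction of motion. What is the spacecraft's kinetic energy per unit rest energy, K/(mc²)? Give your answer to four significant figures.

0.3870

γ = L₀/L = 815/587.6 = 1.387.
Since K = (γ−1)mc², K/(mc²) = 1.387 − 1 = 0.3870.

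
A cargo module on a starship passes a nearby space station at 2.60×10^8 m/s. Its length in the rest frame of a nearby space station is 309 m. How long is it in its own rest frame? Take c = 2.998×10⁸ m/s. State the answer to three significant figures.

621 m

β = v/c = (2.60×10^8 m/s)/(2.998×10⁸ m/s) = 0.867245.
β² = 0.7521139, so γ = 1/√0.2478861 = 2.0085.
Proper length: L₀ = γ·L = 2.0085 × 309 = 621 m.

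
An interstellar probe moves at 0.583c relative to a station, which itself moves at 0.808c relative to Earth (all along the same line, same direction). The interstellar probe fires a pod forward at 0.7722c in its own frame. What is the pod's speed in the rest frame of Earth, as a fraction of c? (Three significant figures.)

0.993c

Apply u = (u'+v)/(1+u'v) twice. Pod in the station frame: (0.7722+0.583)/(1+0.7722·0.583) = 1.3552/1.4501926 = 0.9345c.
That velocity, transformed to the rest frame of Earth: (0.9345+0.808)/(1+0.9345·0.808) = 1.7425/1.755076 = 0.99283c.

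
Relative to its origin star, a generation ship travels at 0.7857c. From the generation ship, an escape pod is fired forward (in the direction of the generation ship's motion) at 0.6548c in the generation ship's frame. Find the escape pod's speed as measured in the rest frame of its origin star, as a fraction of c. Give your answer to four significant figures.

0.9512c

In units of c, u = (u' + v)/(1 + u'v) with u' = 0.6548 and v = 0.7857.
Numerator: 0.6548 + 0.7857 = 1.4405. Denominator: 1 + (0.6548)(0.7857) = 1.51447636.
u = 1.4405/1.51447636 = 0.95115, so the speed is 0.9512c.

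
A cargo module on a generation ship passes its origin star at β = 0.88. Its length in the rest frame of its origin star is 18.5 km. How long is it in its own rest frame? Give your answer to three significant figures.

Lorentz factor: γ = (1 − 0.7744)^(−1/2) = 2.1054.
Proper length: L₀ = γ·L = 2.1054 × 18.5 = 38.9 km.

38.9 km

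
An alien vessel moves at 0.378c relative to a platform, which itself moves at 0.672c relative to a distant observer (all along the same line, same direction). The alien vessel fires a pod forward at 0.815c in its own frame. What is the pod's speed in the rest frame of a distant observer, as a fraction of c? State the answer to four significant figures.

Apply u = (u'+v)/(1+u'v) twice. Pod in the platform frame: (0.815+0.378)/(1+0.815·0.378) = 1.193/1.30807 = 0.91203c.
That velocity, transformed to the rest frame of a distant observer: (0.91203+0.672)/(1+0.91203·0.672) = 1.58403/1.61288416 = 0.98211c.

0.9821c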